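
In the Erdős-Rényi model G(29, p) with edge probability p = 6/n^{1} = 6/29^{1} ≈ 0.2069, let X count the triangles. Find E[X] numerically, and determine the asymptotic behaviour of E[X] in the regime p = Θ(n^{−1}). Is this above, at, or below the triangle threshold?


Number of potential triangles: C(29, 3) = 3654.
Each occurs with probability p³ ≈ (0.2069)³ ≈ 8.8564517e-03.
By linearity: E[X] = C(29, 3)·p³ ≈ 3654 · 8.8564517e-03 ≈ 32.36147.
Here α = 1, so p = 6/n is exactly at the triangle threshold p ~ 1/n. Asymptotically E[X] → c³/6 = 6³/6 = 36 ≈ 36.00000, a bounded constant. In this regime the triangle count is asymptotically Poisson(c³/6).

E[X] ≈ 32.36147; in regime p = Θ(1/n^{1}) E[X] stays bounded (at the triangle threshold p ~ 1/n).


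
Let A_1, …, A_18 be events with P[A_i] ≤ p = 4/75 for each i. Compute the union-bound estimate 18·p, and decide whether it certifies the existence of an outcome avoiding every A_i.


Union bound: P[∪_{i=1}^{18} A_i] ≤ Σ_i P[A_i] ≤ 18·p = 18·(4/75) = 24/25.
Numerically: 24/25 ≈ 0.960.
Is 24/25 < 1? YES.
Since P[∪ A_i] ≤ 24/25 < 1, the complement has P[∩ A_i^c] ≥ 1 − 24/25 = 1/25 > 0, so some outcome avoids every A_i.

18·p = 24/25 ≈ 0.960; existence CERTIFIED by the union bound.


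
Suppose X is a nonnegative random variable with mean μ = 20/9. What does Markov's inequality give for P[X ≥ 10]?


μ = E[X] = 20/9, a = 10.
Markov: P[X ≥ 10] ≤ μ/a = (20/9)/10 = 2/9.
Numerically: ≈ 0.222.
(Since a = 10 > μ = 2.222, the bound 2/9 is < 1 and informative.)

P[X ≥ 10] ≤ 2/9 ≈ 0.222.


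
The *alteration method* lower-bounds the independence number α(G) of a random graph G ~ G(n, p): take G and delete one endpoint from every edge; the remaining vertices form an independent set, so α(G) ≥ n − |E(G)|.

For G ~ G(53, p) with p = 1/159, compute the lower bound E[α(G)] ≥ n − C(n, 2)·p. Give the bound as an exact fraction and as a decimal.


E[|E(G)|] = C(53, 2)·p = 1378 · (1/159) = 26/3.
E[α(G)] ≥ n − E[|E(G)|] = 53 − 26/3 = 133/3.
Numerically: ≈ 44.333333.
(This is only a lower bound; the true E[α(G)] may be larger.)

E[α(G)] ≥ 133/3 ≈ 44.333333.


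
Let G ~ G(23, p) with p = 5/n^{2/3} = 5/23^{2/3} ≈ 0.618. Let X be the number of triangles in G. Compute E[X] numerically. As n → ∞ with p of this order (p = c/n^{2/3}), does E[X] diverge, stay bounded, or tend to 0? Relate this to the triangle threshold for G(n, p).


Number of potential triangles: C(23, 3) = 1771.
Each occurs with probability p³ ≈ (0.618)³ ≈ 2.36295e-01.
By linearity: E[X] = C(23, 3)·p³ ≈ 1771 · 2.36295e-01 ≈ 418.478.
Since α = 2/3 < 1, p = c/n^{2/3} ≫ 1/n is above the triangle threshold p ~ 1/n. Asymptotically E[X] ~ (c³/6)·n^{3(1−α)} = (5³/6)·n^{1} → ∞; triangles are abundant w.h.p.

E[X] ≈ 418.478; in regime p = Θ(1/n^{2/3}) E[X] diverges (above the triangle threshold p ~ 1/n).


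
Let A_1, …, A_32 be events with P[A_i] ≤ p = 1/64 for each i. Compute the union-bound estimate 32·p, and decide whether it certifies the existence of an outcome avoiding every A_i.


Union bound: P[∪_{i=1}^{32} A_i] ≤ Σ_i P[A_i] ≤ 32·p = 32·(1/64) = 1/2.
Numerically: 1/2 ≈ 0.500000.
Is 1/2 < 1? YES.
Since P[∪ A_i] ≤ 1/2 < 1, the complement has P[∩ A_i^c] ≥ 1 − 1/2 = 1/2 > 0, so some outcome avoids every A_i.

32·p = 1/2 ≈ 0.500000; existence CERTIFIED by the union bound.


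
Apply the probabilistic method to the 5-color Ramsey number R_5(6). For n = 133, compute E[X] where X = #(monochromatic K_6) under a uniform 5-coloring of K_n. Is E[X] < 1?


E[X] = C(133, 6) · 5^{1 − 15} = 6856577728 · 5^{−14} = 6856577728/6103515625.
As a reduced fraction: E[X] = 6856577728/6103515625 ≈ 1.123382.
Is E[X] < 1? NO.
Since E[X] ≥ 1, the first-moment bound is inconclusive at n = 133; it does NOT by itself certify R_5(6) > 133.

E[X] = 6856577728/6103515625 ≈ 1.123382; E[X] ≥ 1; first-moment method inconclusive here.


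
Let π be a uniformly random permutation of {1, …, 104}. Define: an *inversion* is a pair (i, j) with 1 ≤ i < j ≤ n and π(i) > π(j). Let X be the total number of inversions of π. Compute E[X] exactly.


Write X = Σ X_I over the C(104, 2) = 5356 pairs i < j, with X_I the indicator of one inversion.
There are 5356 indicators.
For each fixed pair i < j, the values π(i) and π(j) are two distinct elements of {1, …, 104} in uniformly random order; by symmetry P[π(i) > π(j)] = 1/2.
By linearity: E[X] = 5356 · (1/2) = C(104, 2) · (1/2) = 5356/2 = 2678 ≈ 2678.0000.

E[X] = 2678 = 2678.0000.


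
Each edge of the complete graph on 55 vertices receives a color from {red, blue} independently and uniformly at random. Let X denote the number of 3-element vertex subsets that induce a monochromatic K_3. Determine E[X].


Let X = Σ_S X_S over the C(55, 3) = 26235 subsets S of size 3, where X_S = 1 if the K_3 on S is monochromatic.
For a fixed S, the K_3 on S has C(3, 2) = 3 edges. P[all 3 edges red] = (1/2)^3, and likewise for blue, so P[monochromatic] = 2·(1/2)^3 = 2^{1 − 3} = 1/4.
By linearity: E[X] = C(55, 3) · 2^{1 − 3} = 26235 · 1/4 = 26235/4.
Numerically: E[X] ≈ 6558.7500.

E[X] = C(55,3)·2^(1−C(3,2)) = 26235/4 ≈ 6558.7500.


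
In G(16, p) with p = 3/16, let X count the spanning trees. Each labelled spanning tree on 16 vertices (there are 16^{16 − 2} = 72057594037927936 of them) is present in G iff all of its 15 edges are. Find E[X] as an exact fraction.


K_16 has 16^{16 − 2} = 72057594037927936 labelled spanning trees.
For each such spanning tree H, let X_H = 1 if all 15 edges of H are present in G. Then P[X_H = 1] = p^{15} = (3/16)^{15} = 14348907/1152921504606846976.
By linearity: E[X] = Σ_H E[X_H] = 72057594037927936 · p^{15} = 72057594037927936 · 14348907/1152921504606846976 = 14348907/16.
Numerically: E[X] ≈ 8.968e+05.

E[X] = 72057594037927936 · (3/16)^{15} = 14348907/16 ≈ 8.968e+05.


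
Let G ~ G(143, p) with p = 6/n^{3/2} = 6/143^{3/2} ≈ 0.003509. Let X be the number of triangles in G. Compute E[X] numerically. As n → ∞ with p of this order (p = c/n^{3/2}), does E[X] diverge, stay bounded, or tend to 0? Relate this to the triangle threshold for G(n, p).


Number of potential triangles: C(143, 3) = 477191.
Each occurs with probability p³ ≈ (0.003509)³ ≈ 4.319581e-08.
By linearity: E[X] = C(143, 3)·p³ ≈ 477191 · 4.319581e-08 ≈ 0.0206.
Since α = 3/2 > 1, p = c/n^{3/2} = o(1/n) is below the triangle threshold p ~ 1/n. Asymptotically E[X] ~ (c³/6)·n^{3(1−α)} = (6³/6)·n^{-1.5} → 0, so by Markov's inequality G has no triangles w.h.p.

E[X] ≈ 0.0206; in regime p = Θ(1/n^{3/2}) E[X] tends to 0 (below the triangle threshold p ~ 1/n).


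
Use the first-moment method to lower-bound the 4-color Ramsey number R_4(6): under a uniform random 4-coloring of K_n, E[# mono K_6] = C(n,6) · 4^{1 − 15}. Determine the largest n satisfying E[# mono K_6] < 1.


We need C(n, 6) · 4^{1 − 15} < 1, i.e. C(n, 6) < 4^{15 − 1} = 268435456.
Check values of n near the boundary:
  n = 73: C(73, 6) = 170230452; 170230452 < 268435456? YES
  n = 74: C(74, 6) = 185250786; 185250786 < 268435456? YES
  n = 75: C(75, 6) = 201359550; 201359550 < 268435456? YES
  n = 76: C(76, 6) = 218618940; 218618940 < 268435456? YES
  n = 77: C(77, 6) = 237093780; 237093780 < 268435456? YES
  n = 78: C(78, 6) = 256851595; 256851595 < 268435456? YES
  n = 79: C(79, 6) = 277962685; 277962685 < 268435456? NO
  n = 80: C(80, 6) = 300500200; 300500200 < 268435456? NO
The largest n with C(n, 6) < 268435456 is n = 78 (where E[X] = 256851595/268435456 ≈ 0.9568468). Hence R_4(6) > 78, i.e. R_4(6) ≥ 79.

Largest n = 78; hence R_4(6) > 78.


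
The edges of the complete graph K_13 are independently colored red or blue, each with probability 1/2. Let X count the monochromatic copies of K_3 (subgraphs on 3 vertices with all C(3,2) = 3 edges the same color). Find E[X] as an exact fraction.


Let X = Σ_S X_S over the C(13, 3) = 286 subsets S of size 3, where X_S = 1 if the K_3 on S is monochromatic.
For a fixed S, the K_3 on S has C(3, 2) = 3 edges. P[all 3 edges red] = (1/2)^3, and likewise for blue, so P[monochromatic] = 2·(1/2)^3 = 2^{1 − 3} = 1/4.
Summing: E[X] = C(13, 3) · 2^{1 − 3} = 286 · 1/4 = 143/2.
Numerically: E[X] ≈ 71.500000.

E[X] = C(13,3)·2^(1−C(3,2)) = 143/2 ≈ 71.500000.


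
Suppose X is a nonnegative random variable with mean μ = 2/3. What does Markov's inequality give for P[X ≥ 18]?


μ = E[X] = 2/3, a = 18.
Markov: P[X ≥ 18] ≤ μ/a = (2/3)/18 = 1/27.
Numerically: ≈ 0.0370.
(Since a = 18 > μ = 0.6667, the bound 1/27 is < 1 and informative.)

P[X ≥ 18] ≤ 1/27 ≈ 0.0370.


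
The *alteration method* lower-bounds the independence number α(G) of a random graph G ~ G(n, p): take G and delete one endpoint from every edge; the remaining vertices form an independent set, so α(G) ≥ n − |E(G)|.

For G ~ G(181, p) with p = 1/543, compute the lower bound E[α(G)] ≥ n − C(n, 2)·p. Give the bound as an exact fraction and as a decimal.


E[|E(G)|] = C(181, 2)·p = 16290 · (1/543) = 30.
E[α(G)] ≥ n − E[|E(G)|] = 181 − 30 = 151.
Numerically: ≈ 151.000.
(This is only a lower bound; the true E[α(G)] may be larger.)

E[α(G)] ≥ 151 ≈ 151.000.


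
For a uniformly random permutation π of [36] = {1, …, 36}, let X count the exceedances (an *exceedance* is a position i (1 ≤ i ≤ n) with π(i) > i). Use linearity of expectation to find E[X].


Write X = Σ_{i=1}^{36} X_i, where X_i = 1_{π(i) > i}.
For each fixed i, π(i) is uniform over {1, …, 36} (marginal of a uniform permutation), so P[π(i) > i] = (n − i)/n. Summing: Σ_{i=1}^{36} (n − i)/n = (0 + 1 + … + 35)/36 = 36(36 − 1)/(2·36) = (36 − 1)/2.
Hence E[X] = Σ_{i=1}^{36} (36 − i)/36 = 35/2 ≈ 17.500000.

E[X] = 35/2 = 17.500000.


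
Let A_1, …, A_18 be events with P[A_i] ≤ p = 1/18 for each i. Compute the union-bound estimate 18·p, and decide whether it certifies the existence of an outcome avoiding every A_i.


Union bound: P[∪_{i=1}^{18} A_i] ≤ Σ_i P[A_i] ≤ 18·p = 18·(1/18) = 1.
Numerically: 1 ≈ 1.000.
Is 1 < 1? NO.
Since the bound 1 is ≥ 1, the union bound is uninformative here; it does NOT by itself certify existence.

18·p = 1 ≈ 1.000; existence NOT certified by the union bound.


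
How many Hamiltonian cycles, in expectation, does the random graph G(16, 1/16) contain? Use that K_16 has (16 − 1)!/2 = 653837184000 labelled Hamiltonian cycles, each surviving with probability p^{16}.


K_16 has (16 − 1)!/2 = 653837184000 labelled Hamiltonian cycles.
For each such Hamiltonian cycle H, let X_H = 1 if all 16 edges of H are present in G. Then P[X_H = 1] = p^{16} = (1/16)^{16} = 1/18446744073709551616.
By linearity: E[X] = Σ_H E[X_H] = 653837184000 · p^{16} = 653837184000 · 1/18446744073709551616 = 638512875/18014398509481984.
Numerically: E[X] ≈ 3.54446e-08.

E[X] = 653837184000 · (1/16)^{16} = 638512875/18014398509481984 ≈ 3.54446e-08.


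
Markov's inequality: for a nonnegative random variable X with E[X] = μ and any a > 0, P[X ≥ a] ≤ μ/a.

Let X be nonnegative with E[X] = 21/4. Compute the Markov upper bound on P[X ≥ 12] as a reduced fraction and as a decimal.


μ = E[X] = 21/4, a = 12.
Markov: P[X ≥ 12] ≤ μ/a = (21/4)/12 = 7/16.
Numerically: ≈ 0.4375.
(Since a = 12 > μ = 5.2500, the bound 7/16 is < 1 and informative.)

P[X ≥ 12] ≤ 7/16 ≈ 0.4375.


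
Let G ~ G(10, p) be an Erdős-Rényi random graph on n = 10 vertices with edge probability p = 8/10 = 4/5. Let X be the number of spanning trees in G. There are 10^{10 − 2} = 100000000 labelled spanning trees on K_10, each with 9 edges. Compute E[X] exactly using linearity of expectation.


K_10 has 10^{10 − 2} = 100000000 labelled spanning trees.
For each such spanning tree H, let X_H = 1 if all 9 edges of H are present in G. Then P[X_H = 1] = p^{9} = (4/5)^{9} = 262144/1953125.
By linearity: E[X] = Σ_H E[X_H] = 100000000 · p^{9} = 100000000 · 262144/1953125 = 67108864/5.
Numerically: E[X] ≈ 1.342e+07.

E[X] = 100000000 · (4/5)^{9} = 67108864/5 ≈ 1.342e+07.


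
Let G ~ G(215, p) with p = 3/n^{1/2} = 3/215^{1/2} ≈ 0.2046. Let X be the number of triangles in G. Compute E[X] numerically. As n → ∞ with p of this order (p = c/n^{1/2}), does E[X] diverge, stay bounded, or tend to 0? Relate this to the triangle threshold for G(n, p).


Number of potential triangles: C(215, 3) = 1633355.
Each occurs with probability p³ ≈ (0.2046)³ ≈ 8.5645801e-03.
By linearity: E[X] = C(215, 3)·p³ ≈ 1633355 · 8.5645801e-03 ≈ 13988.99969.
Since α = 1/2 < 1, p = c/n^{1/2} ≫ 1/n is above the triangle threshold p ~ 1/n. Asymptotically E[X] ~ (c³/6)·n^{3(1−α)} = (3³/6)·n^{1.5} → ∞; triangles are abundant w.h.p.

E[X] ≈ 13988.99969; in regime p = Θ(1/n^{1/2}) E[X] diverges (above the triangle threshold p ~ 1/n).


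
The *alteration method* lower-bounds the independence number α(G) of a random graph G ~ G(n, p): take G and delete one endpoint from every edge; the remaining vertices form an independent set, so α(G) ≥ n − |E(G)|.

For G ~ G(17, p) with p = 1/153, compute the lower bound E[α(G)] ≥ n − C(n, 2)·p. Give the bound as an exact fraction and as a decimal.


E[|E(G)|] = C(17, 2)·p = 136 · (1/153) = 8/9.
E[α(G)] ≥ n − E[|E(G)|] = 17 − 8/9 = 145/9.
Numerically: ≈ 16.111.
(This is only a lower bound; the true E[α(G)] may be larger.)

E[α(G)] ≥ 145/9 ≈ 16.111.


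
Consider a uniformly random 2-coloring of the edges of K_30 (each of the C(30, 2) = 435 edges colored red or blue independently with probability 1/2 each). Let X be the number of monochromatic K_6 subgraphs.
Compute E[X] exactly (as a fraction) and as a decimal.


Let X = Σ_S X_S over the C(30, 6) = 593775 subsets S of size 6, where X_S = 1 if the K_6 on S is monochromatic.
For a fixed S, the K_6 on S has C(6, 2) = 15 edges. P[all 15 edges red] = (1/2)^15, and likewise for blue, so P[monochromatic] = 2·(1/2)^15 = 2^{1 − 15} = 1/16384.
By linearity: E[X] = C(30, 6) · 2^{1 − 15} = 593775 · 1/16384 = 593775/16384.
Numerically: E[X] ≈ 36.241150.

E[X] = C(30,6)·2^(1−C(6,2)) = 593775/16384 ≈ 36.241150.


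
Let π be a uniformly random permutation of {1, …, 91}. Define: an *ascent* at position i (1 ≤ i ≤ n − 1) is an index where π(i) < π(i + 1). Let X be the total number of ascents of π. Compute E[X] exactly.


Write X = Σ X_I over i = 1, …, 90, with X_I the indicator of one ascent.
There are 90 indicators.
For each fixed i, the pair (π(i), π(i+1)) is a uniformly random ordered pair of distinct values from {1, …, 91}; by symmetry P[π(i) < π(i+1)] = 1/2.
By linearity: E[X] = 90 · (1/2) = (91 − 1) · (1/2) = 45 ≈ 45.0000.

E[X] = 45 = 45.0000.


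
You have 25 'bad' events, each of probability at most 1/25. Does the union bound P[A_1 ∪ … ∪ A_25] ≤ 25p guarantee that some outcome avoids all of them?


Union bound: P[∪_{i=1}^{25} A_i] ≤ Σ_i P[A_i] ≤ 25·p = 25·(1/25) = 1.
Numerically: 1 ≈ 1.0000000.
Is 1 < 1? NO.
Since the bound 1 is ≥ 1, the union bound is uninformative here; it does NOT by itself certify existence.

25·p = 1 ≈ 1.0000000; existence NOT certified by the union bound.


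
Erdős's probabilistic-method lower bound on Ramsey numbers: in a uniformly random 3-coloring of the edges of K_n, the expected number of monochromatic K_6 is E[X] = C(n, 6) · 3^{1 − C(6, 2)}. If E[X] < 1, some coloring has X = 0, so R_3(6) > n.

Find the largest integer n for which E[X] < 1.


We need C(n, 6) · 3^{1 − 15} < 1, i.e. C(n, 6) < 3^{15 − 1} = 4782969.
Check values of n near the boundary:
  n = 37: C(37, 6) = 2324784; 2324784 < 4782969? YES
  n = 38: C(38, 6) = 2760681; 2760681 < 4782969? YES
  n = 39: C(39, 6) = 3262623; 3262623 < 4782969? YES
  n = 40: C(40, 6) = 3838380; 3838380 < 4782969? YES
  n = 41: C(41, 6) = 4496388; 4496388 < 4782969? YES
  n = 42: C(42, 6) = 5245786; 5245786 < 4782969? NO
  n = 43: C(43, 6) = 6096454; 6096454 < 4782969? NO
The largest n with C(n, 6) < 4782969 is n = 41 (where E[X] = 1498796/1594323 ≈ 0.9401). Hence R_3(6) > 41, i.e. R_3(6) ≥ 42.

Largest n = 41; hence R_3(6) > 41.


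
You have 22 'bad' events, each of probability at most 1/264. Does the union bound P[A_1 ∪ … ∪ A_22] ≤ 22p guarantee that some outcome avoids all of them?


Union bound: P[∪_{i=1}^{22} A_i] ≤ Σ_i P[A_i] ≤ 22·p = 22·(1/264) = 1/12.
Numerically: 1/12 ≈ 0.083333.
Is 1/12 < 1? YES.
Since P[∪ A_i] ≤ 1/12 < 1, the complement has P[∩ A_i^c] ≥ 1 − 1/12 = 11/12 > 0, so some outcome avoids every A_i.

22·p = 1/12 ≈ 0.083333; existence CERTIFIED by the union bound.


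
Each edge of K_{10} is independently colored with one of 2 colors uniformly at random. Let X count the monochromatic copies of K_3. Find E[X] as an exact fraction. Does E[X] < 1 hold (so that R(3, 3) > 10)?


E[X] = C(10, 3) · 2^{1 − 3} = 120 · 2^{−2} = 120/4.
As a reduced fraction: E[X] = 30 ≈ 30.000.
Is E[X] < 1? NO.
Since E[X] ≥ 1, the first-moment bound is inconclusive at n = 10; it does NOT by itself certify R(3, 3) > 10.

E[X] = 30 ≈ 30.000; E[X] ≥ 1; first-moment method inconclusive here.


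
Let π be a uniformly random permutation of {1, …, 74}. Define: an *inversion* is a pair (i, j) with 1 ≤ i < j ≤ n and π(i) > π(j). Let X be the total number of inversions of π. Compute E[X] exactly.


Write X = Σ X_I over the C(74, 2) = 2701 pairs i < j, with X_I the indicator of one inversion.
There are 2701 indicators.
For each fixed pair i < j, the values π(i) and π(j) are two distinct elements of {1, …, 74} in uniformly random order; by symmetry P[π(i) > π(j)] = 1/2.
By linearity: E[X] = 2701 · (1/2) = C(74, 2) · (1/2) = 2701/2 = 2701/2 ≈ 1350.5000.

E[X] = 2701/2 = 1350.5000.


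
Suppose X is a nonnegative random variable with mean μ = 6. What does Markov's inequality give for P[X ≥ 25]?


μ = E[X] = 6, a = 25.
Markov: P[X ≥ 25] ≤ μ/a = (6)/25 = 6/25.
Numerically: ≈ 0.2400.
(Since a = 25 > μ = 6.0000, the bound 6/25 is < 1 and informative.)

P[X ≥ 25] ≤ 6/25 ≈ 0.2400.


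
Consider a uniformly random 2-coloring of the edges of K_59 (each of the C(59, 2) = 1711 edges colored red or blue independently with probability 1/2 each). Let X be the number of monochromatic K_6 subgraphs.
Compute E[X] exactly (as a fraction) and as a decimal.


Let X = Σ_S X_S over the C(59, 6) = 45057474 subsets S of size 6, where X_S = 1 if the K_6 on S is monochromatic.
For a fixed S, the K_6 on S has C(6, 2) = 15 edges. P[all 15 edges red] = (1/2)^15, and likewise for blue, so P[monochromatic] = 2·(1/2)^15 = 2^{1 − 15} = 1/16384.
By linearity of expectation: E[X] = C(59, 6) · 2^{1 − 15} = 45057474 · 1/16384 = 22528737/8192.
Numerically: E[X] ≈ 2750.089966.

E[X] = C(59,6)·2^(1−C(6,2)) = 22528737/8192 ≈ 2750.089966.


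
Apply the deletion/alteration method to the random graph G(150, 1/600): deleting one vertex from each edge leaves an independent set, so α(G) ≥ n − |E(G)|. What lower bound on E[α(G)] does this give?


E[|E(G)|] = C(150, 2)·p = 11175 · (1/600) = 149/8.
E[α(G)] ≥ n − E[|E(G)|] = 150 − 149/8 = 1051/8.
Numerically: ≈ 131.375.
(This is only a lower bound; the true E[α(G)] may be larger.)

E[α(G)] ≥ 1051/8 ≈ 131.375.


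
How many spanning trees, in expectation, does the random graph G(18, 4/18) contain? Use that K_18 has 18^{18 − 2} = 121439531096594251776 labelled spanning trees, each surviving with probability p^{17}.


K_18 has 18^{18 − 2} = 121439531096594251776 labelled spanning trees.
For each such spanning tree H, let X_H = 1 if all 17 edges of H are present in G. Then P[X_H = 1] = p^{17} = (2/9)^{17} = 131072/16677181699666569.
Summing the indicators: E[X] = Σ_H E[X_H] = 121439531096594251776 · p^{17} = 121439531096594251776 · 131072/16677181699666569 = 8589934592/9.
Numerically: E[X] ≈ 9.5444e+08.

E[X] = 121439531096594251776 · (2/9)^{17} = 8589934592/9 ≈ 9.5444e+08.


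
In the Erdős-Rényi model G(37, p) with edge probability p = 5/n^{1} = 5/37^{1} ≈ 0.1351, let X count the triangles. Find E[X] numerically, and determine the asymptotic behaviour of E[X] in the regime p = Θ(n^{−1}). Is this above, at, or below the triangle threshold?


Number of potential triangles: C(37, 3) = 7770.
Each occurs with probability p³ ≈ (0.1351)³ ≈ 2.467771e-03.
By linearity: E[X] = C(37, 3)·p³ ≈ 7770 · 2.467771e-03 ≈ 19.1746.
Here α = 1, so p = 5/n is exactly at the triangle threshold p ~ 1/n. Asymptotically E[X] → c³/6 = 5³/6 = 125/6 ≈ 20.8333, a bounded constant. In this regime the triangle count is asymptotically Poisson(c³/6).

E[X] ≈ 19.1746; in regime p = Θ(1/n^{1}) E[X] stays bounded (at the triangle threshold p ~ 1/n).


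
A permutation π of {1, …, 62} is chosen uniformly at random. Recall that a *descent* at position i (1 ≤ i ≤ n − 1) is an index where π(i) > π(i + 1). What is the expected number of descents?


Write X = Σ X_I over i = 1, …, 61, with X_I the indicator of one descent.
There are 61 indicators.
For each fixed i, the pair (π(i), π(i+1)) is a uniformly random ordered pair of distinct values from {1, …, 62}; by symmetry P[π(i) > π(i+1)] = 1/2.
By linearity: E[X] = 61 · (1/2) = (62 − 1) · (1/2) = 61/2 ≈ 30.500000.

E[X] = 61/2 = 30.500000.


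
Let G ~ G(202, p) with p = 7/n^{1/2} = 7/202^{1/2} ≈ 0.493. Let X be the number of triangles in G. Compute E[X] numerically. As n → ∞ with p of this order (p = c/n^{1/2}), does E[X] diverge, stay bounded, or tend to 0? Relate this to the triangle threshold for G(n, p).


Number of potential triangles: C(202, 3) = 1353400.
Each occurs with probability p³ ≈ (0.493)³ ≈ 1.19472e-01.
By linearity: E[X] = C(202, 3)·p³ ≈ 1353400 · 1.19472e-01 ≈ 161693.752.
Since α = 1/2 < 1, p = c/n^{1/2} ≫ 1/n is above the triangle threshold p ~ 1/n. Asymptotically E[X] ~ (c³/6)·n^{3(1−α)} = (7³/6)·n^{1.5} → ∞; triangles are abundant w.h.p.

E[X] ≈ 161693.752; in regime p = Θ(1/n^{1/2}) E[X] diverges (above the triangle threshold p ~ 1/n).


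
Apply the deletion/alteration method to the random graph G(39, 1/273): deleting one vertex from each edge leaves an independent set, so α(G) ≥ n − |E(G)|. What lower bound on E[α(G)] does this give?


E[|E(G)|] = C(39, 2)·p = 741 · (1/273) = 19/7.
E[α(G)] ≥ n − E[|E(G)|] = 39 − 19/7 = 254/7.
Numerically: ≈ 36.2857.
(This is only a lower bound; the true E[α(G)] may be larger.)

E[α(G)] ≥ 254/7 ≈ 36.2857.


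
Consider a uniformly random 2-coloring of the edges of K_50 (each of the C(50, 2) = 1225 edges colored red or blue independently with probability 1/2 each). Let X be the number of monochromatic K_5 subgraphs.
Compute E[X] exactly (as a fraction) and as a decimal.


Let X = Σ_S X_S over the C(50, 5) = 2118760 subsets S of size 5, where X_S = 1 if the K_5 on S is monochromatic.
For a fixed S, the K_5 on S has C(5, 2) = 10 edges. P[all 10 edges red] = (1/2)^10, and likewise for blue, so P[monochromatic] = 2·(1/2)^10 = 2^{1 − 10} = 1/512.
By linearity: E[X] = C(50, 5) · 2^{1 − 10} = 2118760 · 1/512 = 264845/64.
Numerically: E[X] ≈ 4138.203125.

E[X] = C(50,5)·2^(1−C(5,2)) = 264845/64 ≈ 4138.203125.


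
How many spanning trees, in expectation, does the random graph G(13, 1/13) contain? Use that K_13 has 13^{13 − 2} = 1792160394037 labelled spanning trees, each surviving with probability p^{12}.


K_13 has 13^{13 − 2} = 1792160394037 labelled spanning trees.
For each such spanning tree H, let X_H = 1 if all 12 edges of H are present in G. Then P[X_H = 1] = p^{12} = (1/13)^{12} = 1/23298085122481.
By linearity: E[X] = Σ_H E[X_H] = 1792160394037 · p^{12} = 1792160394037 · 1/23298085122481 = 1/13.
Numerically: E[X] ≈ 0.0769.

E[X] = 1792160394037 · (1/13)^{12} = 1/13 ≈ 0.0769.


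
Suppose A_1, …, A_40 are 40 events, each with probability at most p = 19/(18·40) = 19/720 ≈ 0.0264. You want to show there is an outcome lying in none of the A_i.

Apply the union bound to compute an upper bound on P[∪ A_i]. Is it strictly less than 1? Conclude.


Union bound: P[∪_{i=1}^{40} A_i] ≤ Σ_i P[A_i] ≤ 40·p = 40·(19/720) = 19/18.
Numerically: 19/18 ≈ 1.0556.
Is 19/18 < 1? NO.
Since the bound 19/18 is ≥ 1, the union bound is uninformative here; it does NOT by itself certify existence.

40·p = 19/18 ≈ 1.0556; existence NOT certified by the union bound.


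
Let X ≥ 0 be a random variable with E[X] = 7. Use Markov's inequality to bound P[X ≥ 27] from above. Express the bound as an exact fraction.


μ = E[X] = 7, a = 27.
Markov: P[X ≥ 27] ≤ μ/a = (7)/27 = 7/27.
Numerically: ≈ 0.259259.
(Since a = 27 > μ = 7.000000, the bound 7/27 is < 1 and informative.)

P[X ≥ 27] ≤ 7/27 ≈ 0.259259.


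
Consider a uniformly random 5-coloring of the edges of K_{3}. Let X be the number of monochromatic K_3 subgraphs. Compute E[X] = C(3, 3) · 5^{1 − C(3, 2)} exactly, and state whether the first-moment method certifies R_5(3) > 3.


E[X] = C(3, 3) · 5^{1 − 3} = 1 · 5^{−2} = 1/25.
As a reduced fraction: E[X] = 1/25 ≈ 0.0400.
Is E[X] < 1? YES.
Since E[X] < 1, there exists a 5-coloring of K_{3} with no monochromatic K_3; hence R_5(3) > 3.

E[X] = 1/25 ≈ 0.0400; E[X] < 1, so R_5(3) > 3.


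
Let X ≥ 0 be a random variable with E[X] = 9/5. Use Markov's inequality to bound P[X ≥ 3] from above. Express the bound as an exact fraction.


μ = E[X] = 9/5, a = 3.
Markov: P[X ≥ 3] ≤ μ/a = (9/5)/3 = 3/5.
Numerically: ≈ 0.60000.
(Since a = 3 > μ = 1.80000, the bound 3/5 is < 1 and informative.)

P[X ≥ 3] ≤ 3/5 ≈ 0.60000.


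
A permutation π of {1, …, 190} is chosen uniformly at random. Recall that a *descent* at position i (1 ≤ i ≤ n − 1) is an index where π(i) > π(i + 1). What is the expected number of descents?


Write X = Σ X_I over i = 1, …, 189, with X_I the indicator of one descent.
There are 189 indicators.
For each fixed i, the pair (π(i), π(i+1)) is a uniformly random ordered pair of distinct values from {1, …, 190}; by symmetry P[π(i) > π(i+1)] = 1/2.
By linearity: E[X] = 189 · (1/2) = (190 − 1) · (1/2) = 189/2 ≈ 94.5000.

E[X] = 189/2 = 94.5000.


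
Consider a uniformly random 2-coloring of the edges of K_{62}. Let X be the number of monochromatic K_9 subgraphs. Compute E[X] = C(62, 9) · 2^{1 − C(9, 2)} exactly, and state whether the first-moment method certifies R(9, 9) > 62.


E[X] = C(62, 9) · 2^{1 − 36} = 20286591270 · 2^{−35} = 20286591270/34359738368.
As a reduced fraction: E[X] = 10143295635/17179869184 ≈ 0.590.
Is E[X] < 1? YES.
Since E[X] < 1, there exists a 2-coloring of K_{62} with no monochromatic K_9; hence R(9, 9) > 62.

E[X] = 10143295635/17179869184 ≈ 0.590; E[X] < 1, so R(9, 9) > 62.


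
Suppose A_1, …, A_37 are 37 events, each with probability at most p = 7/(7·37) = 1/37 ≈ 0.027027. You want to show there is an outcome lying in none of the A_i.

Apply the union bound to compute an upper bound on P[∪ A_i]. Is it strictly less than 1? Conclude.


Union bound: P[∪_{i=1}^{37} A_i] ≤ Σ_i P[A_i] ≤ 37·p = 37·(1/37) = 1.
Numerically: 1 ≈ 1.000000.
Is 1 < 1? NO.
Since the bound 1 is ≥ 1, the union bound is uninformative here; it does NOT by itself certify existence.

37·p = 1 ≈ 1.000000; existence NOT certified by the union bound.


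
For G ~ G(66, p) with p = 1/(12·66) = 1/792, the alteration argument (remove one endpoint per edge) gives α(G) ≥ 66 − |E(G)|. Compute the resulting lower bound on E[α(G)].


E[|E(G)|] = C(66, 2)·p = 2145 · (1/792) = 65/24.
E[α(G)] ≥ n − E[|E(G)|] = 66 − 65/24 = 1519/24.
Numerically: ≈ 63.291667.
(This is only a lower bound; the true E[α(G)] may be larger.)

E[α(G)] ≥ 1519/24 ≈ 63.291667.


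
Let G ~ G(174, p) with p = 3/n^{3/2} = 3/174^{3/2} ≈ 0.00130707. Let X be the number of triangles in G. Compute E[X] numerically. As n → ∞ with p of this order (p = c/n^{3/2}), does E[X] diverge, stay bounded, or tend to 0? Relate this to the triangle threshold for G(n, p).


Number of potential triangles: C(174, 3) = 862924.
Each occurs with probability p³ ≈ (0.00130707)³ ≈ 2.23301760e-09.
By linearity: E[X] = C(174, 3)·p³ ≈ 862924 · 2.23301760e-09 ≈ 0.001927.
Since α = 3/2 > 1, p = c/n^{3/2} = o(1/n) is below the triangle threshold p ~ 1/n. Asymptotically E[X] ~ (c³/6)·n^{3(1−α)} = (3³/6)·n^{-1.5} → 0, so by Markov's inequality G has no triangles w.h.p.

E[X] ≈ 0.001927; in regime p = Θ(1/n^{3/2}) E[X] tends to 0 (below the triangle threshold p ~ 1/n).


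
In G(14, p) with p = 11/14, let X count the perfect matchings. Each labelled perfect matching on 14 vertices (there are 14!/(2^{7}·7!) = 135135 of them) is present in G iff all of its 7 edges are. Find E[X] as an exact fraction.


K_14 has 14!/(2^{7}·7!) = 135135 labelled perfect matchings.
For each such perfect matching H, let X_H = 1 if all 7 edges of H are present in G. Then P[X_H = 1] = p^{7} = (11/14)^{7} = 19487171/105413504.
By linearity of expectation: E[X] = Σ_H E[X_H] = 135135 · p^{7} = 135135 · 19487171/105413504 = 376199836155/15059072.
Numerically: E[X] ≈ 24981.6.

E[X] = 135135 · (11/14)^{7} = 376199836155/15059072 ≈ 24981.6.


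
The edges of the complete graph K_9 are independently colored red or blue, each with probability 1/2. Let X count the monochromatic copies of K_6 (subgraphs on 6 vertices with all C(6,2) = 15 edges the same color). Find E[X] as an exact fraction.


Let X = Σ_S X_S over the C(9, 6) = 84 subsets S of size 6, where X_S = 1 if the K_6 on S is monochromatic.
For a fixed S, the K_6 on S has C(6, 2) = 15 edges. P[all 15 edges red] = (1/2)^15, and likewise for blue, so P[monochromatic] = 2·(1/2)^15 = 2^{1 − 15} = 1/16384.
Summing: E[X] = C(9, 6) · 2^{1 − 15} = 84 · 1/16384 = 21/4096.
Numerically: E[X] ≈ 0.0051.

E[X] = C(9,6)·2^(1−C(6,2)) = 21/4096 ≈ 0.0051.


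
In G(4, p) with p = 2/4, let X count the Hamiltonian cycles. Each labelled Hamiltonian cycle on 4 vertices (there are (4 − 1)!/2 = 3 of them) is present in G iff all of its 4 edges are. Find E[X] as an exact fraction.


K_4 has (4 − 1)!/2 = 3 labelled Hamiltonian cycles.
For each such Hamiltonian cycle H, let X_H = 1 if all 4 edges of H are present in G. Then P[X_H = 1] = p^{4} = (1/2)^{4} = 1/16.
Summing the indicators: E[X] = Σ_H E[X_H] = 3 · p^{4} = 3 · 1/16 = 3/16.
Numerically: E[X] ≈ 0.1875.

E[X] = 3 · (1/2)^{4} = 3/16 ≈ 0.1875.


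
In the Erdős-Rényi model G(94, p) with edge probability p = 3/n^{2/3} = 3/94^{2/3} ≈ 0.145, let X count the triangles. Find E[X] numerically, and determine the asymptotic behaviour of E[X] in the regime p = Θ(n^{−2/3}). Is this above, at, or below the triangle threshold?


Number of potential triangles: C(94, 3) = 134044.
Each occurs with probability p³ ≈ (0.145)³ ≈ 3.05568e-03.
By linearity: E[X] = C(94, 3)·p³ ≈ 134044 · 3.05568e-03 ≈ 409.596.
Since α = 2/3 < 1, p = c/n^{2/3} ≫ 1/n is above the triangle threshold p ~ 1/n. Asymptotically E[X] ~ (c³/6)·n^{3(1−α)} = (3³/6)·n^{1} → ∞; triangles are abundant w.h.p.

E[X] ≈ 409.596; in regime p = Θ(1/n^{2/3}) E[X] diverges (above the triangle threshold p ~ 1/n).


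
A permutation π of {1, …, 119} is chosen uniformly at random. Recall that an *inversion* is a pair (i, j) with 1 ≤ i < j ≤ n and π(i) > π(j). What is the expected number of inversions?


Write X = Σ X_I over the C(119, 2) = 7021 pairs i < j, with X_I the indicator of one inversion.
There are 7021 indicators.
For each fixed pair i < j, the values π(i) and π(j) are two distinct elements of {1, …, 119} in uniformly random order; by symmetry P[π(i) > π(j)] = 1/2.
By linearity: E[X] = 7021 · (1/2) = C(119, 2) · (1/2) = 7021/2 = 7021/2 ≈ 3510.50000.

E[X] = 7021/2 = 3510.50000.


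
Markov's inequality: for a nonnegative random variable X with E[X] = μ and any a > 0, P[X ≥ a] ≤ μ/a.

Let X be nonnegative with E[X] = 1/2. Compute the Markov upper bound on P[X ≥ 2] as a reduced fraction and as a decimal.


μ = E[X] = 1/2, a = 2.
Markov: P[X ≥ 2] ≤ μ/a = (1/2)/2 = 1/4.
Numerically: ≈ 0.250.
(Since a = 2 > μ = 0.500, the bound 1/4 is < 1 and informative.)

P[X ≥ 2] ≤ 1/4 ≈ 0.250.


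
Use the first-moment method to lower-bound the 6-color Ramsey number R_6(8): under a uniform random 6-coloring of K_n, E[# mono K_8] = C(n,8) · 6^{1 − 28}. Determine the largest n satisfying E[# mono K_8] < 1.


We need C(n, 8) · 6^{1 − 28} < 1, i.e. C(n, 8) < 6^{28 − 1} = 1023490369077469249536.
Check values of n near the boundary:
  n = 1591: C(1591, 8) = 1000427749141189953870; 1000427749141189953870 < 1023490369077469249536? YES
  n = 1592: C(1592, 8) = 1005480414540892933435; 1005480414540892933435 < 1023490369077469249536? YES
  n = 1593: C(1593, 8) = 1010555394551193970323; 1010555394551193970323 < 1023490369077469249536? YES
  n = 1594: C(1594, 8) = 1015652773590544255167; 1015652773590544255167 < 1023490369077469249536? YES
  n = 1595: C(1595, 8) = 1020772636343363633895; 1020772636343363633895 < 1023490369077469249536? YES
  n = 1596: C(1596, 8) = 1025915067760710553965; 1025915067760710553965 < 1023490369077469249536? NO
  n = 1597: C(1597, 8) = 1031080153060953275445; 1031080153060953275445 < 1023490369077469249536? NO
  n = 1598: C(1598, 8) = 1036267977730442348529; 1036267977730442348529 < 1023490369077469249536? NO
The largest n with C(n, 8) < 1023490369077469249536 is n = 1595 (where E[X] = 113419181815929292655/113721152119718805504 ≈ 0.9973). Hence R_6(8) > 1595, i.e. R_6(8) ≥ 1596.

Largest n = 1595; hence R_6(8) > 1595.


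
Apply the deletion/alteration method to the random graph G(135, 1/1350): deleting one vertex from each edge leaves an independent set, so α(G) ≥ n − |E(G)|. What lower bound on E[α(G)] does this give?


E[|E(G)|] = C(135, 2)·p = 9045 · (1/1350) = 67/10.
E[α(G)] ≥ n − E[|E(G)|] = 135 − 67/10 = 1283/10.
Numerically: ≈ 128.3000.
(This is only a lower bound; the true E[α(G)] may be larger.)

E[α(G)] ≥ 1283/10 ≈ 128.3000.


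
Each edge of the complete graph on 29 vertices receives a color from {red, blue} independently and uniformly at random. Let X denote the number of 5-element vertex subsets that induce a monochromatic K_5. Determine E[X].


Let X = Σ_S X_S over the C(29, 5) = 118755 subsets S of size 5, where X_S = 1 if the K_5 on S is monochromatic.
For a fixed S, the K_5 on S has C(5, 2) = 10 edges. P[all 10 edges red] = (1/2)^10, and likewise for blue, so P[monochromatic] = 2·(1/2)^10 = 2^{1 − 10} = 1/512.
Summing: E[X] = C(29, 5) · 2^{1 − 10} = 118755 · 1/512 = 118755/512.
Numerically: E[X] ≈ 231.943.

E[X] = C(29,5)·2^(1−C(5,2)) = 118755/512 ≈ 231.943.


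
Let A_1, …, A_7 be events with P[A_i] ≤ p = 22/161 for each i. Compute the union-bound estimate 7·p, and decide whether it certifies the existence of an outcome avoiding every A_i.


Union bound: P[∪_{i=1}^{7} A_i] ≤ Σ_i P[A_i] ≤ 7·p = 7·(22/161) = 22/23.
Numerically: 22/23 ≈ 0.9565217.
Is 22/23 < 1? YES.
Since P[∪ A_i] ≤ 22/23 < 1, the complement has P[∩ A_i^c] ≥ 1 − 22/23 = 1/23 > 0, so some outcome avoids every A_i.

7·p = 22/23 ≈ 0.9565217; existence CERTIFIED by the union bound.


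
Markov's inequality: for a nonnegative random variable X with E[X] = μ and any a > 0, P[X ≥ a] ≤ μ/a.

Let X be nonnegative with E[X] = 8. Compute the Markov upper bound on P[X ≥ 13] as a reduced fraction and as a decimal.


μ = E[X] = 8, a = 13.
Markov: P[X ≥ 13] ≤ μ/a = (8)/13 = 8/13.
Numerically: ≈ 0.615385.
(Since a = 13 > μ = 8.000000, the bound 8/13 is < 1 and informative.)

P[X ≥ 13] ≤ 8/13 ≈ 0.615385.


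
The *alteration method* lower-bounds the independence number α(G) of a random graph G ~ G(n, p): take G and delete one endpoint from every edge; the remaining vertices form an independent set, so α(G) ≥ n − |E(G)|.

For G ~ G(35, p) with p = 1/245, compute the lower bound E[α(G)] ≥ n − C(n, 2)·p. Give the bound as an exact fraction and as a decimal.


E[|E(G)|] = C(35, 2)·p = 595 · (1/245) = 17/7.
E[α(G)] ≥ n − E[|E(G)|] = 35 − 17/7 = 228/7.
Numerically: ≈ 32.5714.
(This is only a lower bound; the true E[α(G)] may be larger.)

E[α(G)] ≥ 228/7 ≈ 32.5714.


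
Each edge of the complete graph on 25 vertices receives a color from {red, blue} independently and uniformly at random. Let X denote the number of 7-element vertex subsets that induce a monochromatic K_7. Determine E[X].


Let X = Σ_S X_S over the C(25, 7) = 480700 subsets S of size 7, where X_S = 1 if the K_7 on S is monochromatic.
For a fixed S, the K_7 on S has C(7, 2) = 21 edges. P[all 21 edges red] = (1/2)^21, and likewise for blue, so P[monochromatic] = 2·(1/2)^21 = 2^{1 − 21} = 1/1048576.
Summing: E[X] = C(25, 7) · 2^{1 − 21} = 480700 · 1/1048576 = 120175/262144.
Numerically: E[X] ≈ 0.4584.

E[X] = C(25,7)·2^(1−C(7,2)) = 120175/262144 ≈ 0.4584.


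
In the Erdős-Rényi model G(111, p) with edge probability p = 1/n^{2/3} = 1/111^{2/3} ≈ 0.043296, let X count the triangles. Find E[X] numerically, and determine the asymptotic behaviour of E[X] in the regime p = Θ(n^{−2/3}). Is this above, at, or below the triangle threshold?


Number of potential triangles: C(111, 3) = 221815.
Each occurs with probability p³ ≈ (0.043296)³ ≈ 8.1162243e-05.
By linearity: E[X] = C(111, 3)·p³ ≈ 221815 · 8.1162243e-05 ≈ 18.00300.
Since α = 2/3 < 1, p = c/n^{2/3} ≫ 1/n is above the triangle threshold p ~ 1/n. Asymptotically E[X] ~ (c³/6)·n^{3(1−α)} = (1³/6)·n^{1} → ∞; triangles are abundant w.h.p.

E[X] ≈ 18.00300; in regime p = Θ(1/n^{2/3}) E[X] diverges (above the triangle threshold p ~ 1/n).


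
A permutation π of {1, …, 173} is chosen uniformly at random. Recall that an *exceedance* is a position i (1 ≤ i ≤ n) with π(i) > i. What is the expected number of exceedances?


Write X = Σ_{i=1}^{173} X_i, where X_i = 1_{π(i) > i}.
For each fixed i, π(i) is uniform over {1, …, 173} (marginal of a uniform permutation), so P[π(i) > i] = (n − i)/n. Summing: Σ_{i=1}^{173} (n − i)/n = (0 + 1 + … + 172)/173 = 173(173 − 1)/(2·173) = (173 − 1)/2.
Hence E[X] = Σ_{i=1}^{173} (173 − i)/173 = 86 ≈ 86.000000.

E[X] = 86 = 86.000000.


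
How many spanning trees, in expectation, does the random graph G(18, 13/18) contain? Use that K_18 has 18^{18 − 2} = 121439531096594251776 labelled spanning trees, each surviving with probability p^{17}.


K_18 has 18^{18 − 2} = 121439531096594251776 labelled spanning trees.
For each such spanning tree H, let X_H = 1 if all 17 edges of H are present in G. Then P[X_H = 1] = p^{17} = (13/18)^{17} = 8650415919381337933/2185911559738696531968.
By linearity: E[X] = Σ_H E[X_H] = 121439531096594251776 · p^{17} = 121439531096594251776 · 8650415919381337933/2185911559738696531968 = 8650415919381337933/18.
Numerically: E[X] ≈ 4.8058e+17.

E[X] = 121439531096594251776 · (13/18)^{17} = 8650415919381337933/18 ≈ 4.8058e+17.


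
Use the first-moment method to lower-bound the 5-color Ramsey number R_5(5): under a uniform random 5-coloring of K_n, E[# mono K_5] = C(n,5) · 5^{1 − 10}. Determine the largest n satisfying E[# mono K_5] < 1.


We need C(n, 5) · 5^{1 − 10} < 1, i.e. C(n, 5) < 5^{10 − 1} = 1953125.
Check values of n near the boundary:
  n = 46: C(46, 5) = 1370754; 1370754 < 1953125? YES
  n = 47: C(47, 5) = 1533939; 1533939 < 1953125? YES
  n = 48: C(48, 5) = 1712304; 1712304 < 1953125? YES
  n = 49: C(49, 5) = 1906884; 1906884 < 1953125? YES
  n = 50: C(50, 5) = 2118760; 2118760 < 1953125? NO
  n = 51: C(51, 5) = 2349060; 2349060 < 1953125? NO
The largest n with C(n, 5) < 1953125 is n = 49 (where E[X] = 1906884/1953125 ≈ 0.9763246). Hence R_5(5) > 49, i.e. R_5(5) ≥ 50.

Largest n = 49; hence R_5(5) > 49.


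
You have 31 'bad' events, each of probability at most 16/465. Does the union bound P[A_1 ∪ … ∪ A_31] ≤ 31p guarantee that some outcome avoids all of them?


Union bound: P[∪_{i=1}^{31} A_i] ≤ Σ_i P[A_i] ≤ 31·p = 31·(16/465) = 16/15.
Numerically: 16/15 ≈ 1.066667.
Is 16/15 < 1? NO.
Since the bound 16/15 is ≥ 1, the union bound is uninformative here; it does NOT by itself certify existence.

31·p = 16/15 ≈ 1.066667; existence NOT certified by the union bound.
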